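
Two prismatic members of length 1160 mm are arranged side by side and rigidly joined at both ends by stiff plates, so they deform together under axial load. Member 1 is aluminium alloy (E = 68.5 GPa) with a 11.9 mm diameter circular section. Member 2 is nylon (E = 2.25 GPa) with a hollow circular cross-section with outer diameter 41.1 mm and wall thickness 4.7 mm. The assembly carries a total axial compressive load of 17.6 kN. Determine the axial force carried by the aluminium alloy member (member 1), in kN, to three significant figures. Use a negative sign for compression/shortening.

A_1 = 111.2 mm².
A_2 = 537.5 mm².
Equal strain + equilibrium ⇒ each member carries load in proportion to AE: A₁E₁ = 7619000 N, A₂E₂ = 1209000 N, ΣAE = 8828000 N.
F₁ = P·A₁E₁/ΣAE = -17600·7619000/8828000 = -15190 N.

-15.2 kN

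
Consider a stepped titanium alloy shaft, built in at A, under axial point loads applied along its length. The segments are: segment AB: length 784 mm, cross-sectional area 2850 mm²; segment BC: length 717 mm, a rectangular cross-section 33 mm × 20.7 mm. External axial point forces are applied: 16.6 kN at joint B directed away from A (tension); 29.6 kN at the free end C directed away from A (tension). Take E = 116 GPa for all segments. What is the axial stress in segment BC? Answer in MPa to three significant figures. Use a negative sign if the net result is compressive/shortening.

43.3 MPa

Internal axial forces (sectioning from the free end, tension +): N_BC = 29.6 kN, N_AB = 46.2 kN.
A_BC = 683.1 mm².
σ_BC = N_BC/A_BC = 29600/683.1 = 43.33 MPa.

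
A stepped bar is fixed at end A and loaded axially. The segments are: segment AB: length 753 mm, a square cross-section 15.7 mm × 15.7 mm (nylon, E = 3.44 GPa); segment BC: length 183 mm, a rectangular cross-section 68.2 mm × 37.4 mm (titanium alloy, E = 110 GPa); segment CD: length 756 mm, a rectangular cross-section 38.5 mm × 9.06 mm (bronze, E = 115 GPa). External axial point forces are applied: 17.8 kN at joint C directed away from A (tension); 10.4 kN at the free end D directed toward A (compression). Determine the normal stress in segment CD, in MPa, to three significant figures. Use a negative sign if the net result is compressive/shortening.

Internal axial forces (sectioning from the free end, tension +): N_CD = -10.4 kN, N_BC = 7.4 kN, N_AB = 7.4 kN.
A_CD = 348.8 mm².
σ_CD = N_CD/A_CD = -10400/348.8 = -29.82 MPa.

-29.8 MPa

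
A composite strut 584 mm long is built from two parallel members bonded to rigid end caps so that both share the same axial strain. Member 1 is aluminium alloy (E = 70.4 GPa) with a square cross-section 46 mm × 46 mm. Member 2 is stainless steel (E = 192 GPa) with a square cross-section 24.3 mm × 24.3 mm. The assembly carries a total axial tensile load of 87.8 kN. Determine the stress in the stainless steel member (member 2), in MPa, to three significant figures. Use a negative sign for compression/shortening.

A_1 = 2116 mm².
A_2 = 590.5 mm².
Equal strain + equilibrium ⇒ each member carries load in proportion to AE: A₁E₁ = 149000000 N, A₂E₂ = 113400000 N, ΣAE = 262300000 N.
σ₂ = P·E₂/ΣAE = 87800·192000/262300000 = 64.26 MPa.

64.3 MPa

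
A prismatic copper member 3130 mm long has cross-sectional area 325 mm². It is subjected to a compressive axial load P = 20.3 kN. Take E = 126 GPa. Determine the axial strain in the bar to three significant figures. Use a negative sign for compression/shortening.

σ = N/A = -62.46 MPa; ε = σ/E = -62.46/126000 = -4.957e-04.

-4.96e-04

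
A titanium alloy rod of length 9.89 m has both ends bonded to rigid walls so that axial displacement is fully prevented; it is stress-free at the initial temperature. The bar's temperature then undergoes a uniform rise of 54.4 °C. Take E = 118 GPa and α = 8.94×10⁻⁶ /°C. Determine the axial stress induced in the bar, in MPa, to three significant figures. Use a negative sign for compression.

Free thermal expansion αLΔT = 8.94e-6 · 9890 · 54.4 = 4.81 mm.
The walls impose strain ε = −(4.81)/9890 = -4.8634e-04; σ = Eε = 118000 · -4.8634e-04 = -57.39 MPa.

-57.4 MPa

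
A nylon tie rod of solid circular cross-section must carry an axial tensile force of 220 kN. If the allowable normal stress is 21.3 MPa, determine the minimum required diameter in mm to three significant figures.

Required area A ≥ P/σ_allow = 220000/21.3 = 10330 mm².
For a solid circular section, d ≥ √(4A/π) = 114.7 mm.

115 mm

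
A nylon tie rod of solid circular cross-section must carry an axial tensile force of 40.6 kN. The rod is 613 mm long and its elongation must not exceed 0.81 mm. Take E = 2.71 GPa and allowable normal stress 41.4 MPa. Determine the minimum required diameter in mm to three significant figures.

120 mm

Required area A ≥ P/σ_allow = 40600/41.4 = 980.7 mm².
For a solid circular section, d ≥ √(4A/π) = 35.34 mm.
Elongation limit: A ≥ PL/(Eδ_allow) = 40600·613/(2710·0.81) = 11340 mm² ⇒ d ≥ 120.1 mm.
The elongation limit governs.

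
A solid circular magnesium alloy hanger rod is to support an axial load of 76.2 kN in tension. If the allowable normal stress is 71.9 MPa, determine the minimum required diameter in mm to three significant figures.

36.7 mm

Required area A ≥ P/σ_allow = 76200/71.9 = 1060 mm².
For a solid circular section, d ≥ √(4A/π) = 36.73 mm.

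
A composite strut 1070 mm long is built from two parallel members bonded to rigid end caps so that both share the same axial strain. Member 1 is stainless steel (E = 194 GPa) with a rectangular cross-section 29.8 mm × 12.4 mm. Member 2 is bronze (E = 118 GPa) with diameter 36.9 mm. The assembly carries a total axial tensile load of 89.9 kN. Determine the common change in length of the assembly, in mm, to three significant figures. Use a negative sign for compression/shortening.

0.486 mm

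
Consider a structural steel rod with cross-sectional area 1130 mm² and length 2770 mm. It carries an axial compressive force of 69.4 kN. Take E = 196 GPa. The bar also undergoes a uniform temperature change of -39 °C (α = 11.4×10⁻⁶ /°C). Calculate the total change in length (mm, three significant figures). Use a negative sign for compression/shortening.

-2.10 mm

δ_mech = NL/(AE) = -69400·2770/(1130·196000) = -0.868 mm.
δ_thermal = αLΔT = 11.4e-6·2770·-39 = -1.232 mm.
δ = δ_mech + δ_thermal = -2.1 mm.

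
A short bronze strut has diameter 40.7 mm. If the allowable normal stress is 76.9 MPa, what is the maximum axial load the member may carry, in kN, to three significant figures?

100 kN

A = 1301 mm².
P_max = σ_allow · A = 76.9 · 1301 = 100000 N = 100 kN.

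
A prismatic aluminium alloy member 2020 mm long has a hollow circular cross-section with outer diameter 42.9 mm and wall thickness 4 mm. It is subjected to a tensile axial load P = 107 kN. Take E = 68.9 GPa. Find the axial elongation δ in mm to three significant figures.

A = 488.8 mm².
δ_mech = NL/(AE) = 107000·2020/(488.8·68900) = 6.417 mm.

6.42 mm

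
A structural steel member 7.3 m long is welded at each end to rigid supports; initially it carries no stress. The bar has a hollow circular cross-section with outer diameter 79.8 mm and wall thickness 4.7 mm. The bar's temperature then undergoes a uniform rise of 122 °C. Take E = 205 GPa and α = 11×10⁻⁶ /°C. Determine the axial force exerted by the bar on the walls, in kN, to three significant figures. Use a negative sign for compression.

-305 kN

Free thermal expansion αLΔT = 11e-6 · 7300 · 122 = 9.797 mm.
The walls impose strain ε = −(9.797)/7300 = -1.3420e-03; σ = Eε = 205000 · -1.3420e-03 = -275.1 MPa.
Wall reaction R = σ·A = -275.1·1109 = -305100 N = -305.1 kN.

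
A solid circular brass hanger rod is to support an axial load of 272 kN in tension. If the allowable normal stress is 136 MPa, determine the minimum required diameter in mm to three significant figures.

Required area A ≥ P/σ_allow = 272000/136 = 2000 mm².
For a solid circular section, d ≥ √(4A/π) = 50.46 mm.

50.5 mm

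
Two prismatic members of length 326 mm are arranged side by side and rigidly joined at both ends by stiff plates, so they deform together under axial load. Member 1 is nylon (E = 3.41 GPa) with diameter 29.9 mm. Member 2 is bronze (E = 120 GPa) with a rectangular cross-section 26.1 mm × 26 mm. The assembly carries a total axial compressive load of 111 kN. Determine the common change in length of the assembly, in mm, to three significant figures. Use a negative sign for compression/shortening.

A_1 = 702.2 mm².
A_2 = 678.6 mm².
Equal strain + equilibrium ⇒ each member carries load in proportion to AE: A₁E₁ = 2394000 N, A₂E₂ = 81430000 N, ΣAE = 83830000 N.
δ = PL/ΣAE = -111000·326/83830000 = -0.4317 mm.

-0.432 mm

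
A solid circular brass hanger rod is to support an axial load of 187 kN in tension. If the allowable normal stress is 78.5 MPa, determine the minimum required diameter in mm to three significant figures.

Required area A ≥ P/σ_allow = 187000/78.5 = 2382 mm².
For a solid circular section, d ≥ √(4A/π) = 55.07 mm.

55.1 mm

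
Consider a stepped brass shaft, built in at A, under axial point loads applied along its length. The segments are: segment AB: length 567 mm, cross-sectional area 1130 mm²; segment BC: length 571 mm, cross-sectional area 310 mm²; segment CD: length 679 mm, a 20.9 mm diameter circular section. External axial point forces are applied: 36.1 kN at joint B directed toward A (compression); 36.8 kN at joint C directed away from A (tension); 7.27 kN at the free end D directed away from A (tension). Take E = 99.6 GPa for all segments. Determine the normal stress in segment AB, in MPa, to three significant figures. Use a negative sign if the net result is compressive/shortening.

7.05 MPa

Internal axial forces (sectioning from the free end, tension +): N_CD = 7.27 kN, N_BC = 44.07 kN, N_AB = 7.97 kN.
σ_AB = N_AB/A_AB = 7970/1130 = 7.053 MPa.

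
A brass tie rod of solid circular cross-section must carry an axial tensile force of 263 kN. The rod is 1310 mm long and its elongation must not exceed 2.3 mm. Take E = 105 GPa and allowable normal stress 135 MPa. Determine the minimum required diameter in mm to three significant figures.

Required area A ≥ P/σ_allow = 263000/135 = 1948 mm².
For a solid circular section, d ≥ √(4A/π) = 49.8 mm.
Elongation limit: A ≥ PL/(Eδ_allow) = 263000·1310/(105000·2.3) = 1427 mm² ⇒ d ≥ 42.62 mm.
The stress limit governs.

49.8 mm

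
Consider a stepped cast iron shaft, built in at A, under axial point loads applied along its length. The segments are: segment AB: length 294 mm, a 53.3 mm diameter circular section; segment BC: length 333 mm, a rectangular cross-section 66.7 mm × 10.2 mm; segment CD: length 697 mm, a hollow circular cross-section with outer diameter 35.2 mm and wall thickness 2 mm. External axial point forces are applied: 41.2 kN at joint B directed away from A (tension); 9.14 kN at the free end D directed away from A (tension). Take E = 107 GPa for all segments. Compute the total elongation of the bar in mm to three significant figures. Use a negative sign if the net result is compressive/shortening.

0.389 mm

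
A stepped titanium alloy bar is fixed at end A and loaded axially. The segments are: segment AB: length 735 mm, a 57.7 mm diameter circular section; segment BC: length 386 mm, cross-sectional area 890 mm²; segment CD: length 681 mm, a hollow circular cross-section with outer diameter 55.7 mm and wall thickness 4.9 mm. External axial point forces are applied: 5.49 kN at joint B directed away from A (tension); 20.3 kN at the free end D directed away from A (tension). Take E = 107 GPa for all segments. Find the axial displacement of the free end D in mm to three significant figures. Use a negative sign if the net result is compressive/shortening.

Internal axial forces (sectioning from the free end, tension +): N_CD = 20.3 kN, N_BC = 20.3 kN, N_AB = 25.79 kN.
A_AB = 2615 mm².
A_CD = 782 mm².
δ_AB = 25790·735/(2615·107000) = 0.06775 mm
δ_BC = 20300·386/(890·107000) = 0.08228 mm
δ_CD = 20300·681/(782·107000) = 0.1652 mm
δ = Σδ_i = 0.3152 mm.

0.315 mm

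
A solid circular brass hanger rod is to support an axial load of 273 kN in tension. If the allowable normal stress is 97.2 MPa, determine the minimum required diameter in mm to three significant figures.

59.8 mm

Required area A ≥ P/σ_allow = 273000/97.2 = 2809 mm².
For a solid circular section, d ≥ √(4A/π) = 59.8 mm.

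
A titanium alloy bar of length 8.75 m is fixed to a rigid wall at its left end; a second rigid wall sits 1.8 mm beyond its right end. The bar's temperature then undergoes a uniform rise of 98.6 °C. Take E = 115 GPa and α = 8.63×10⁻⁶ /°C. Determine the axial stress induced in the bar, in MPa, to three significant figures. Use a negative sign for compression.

-74.2 MPa

Free thermal expansion αLΔT = 8.63e-6 · 8750 · 98.6 = 7.446 mm.
The walls engage after the gap closes; constrained expansion = 7.446 − 1.8 = 5.646 mm.
The walls impose strain ε = −(5.646)/8750 = -6.4520e-04; σ = Eε = 115000 · -6.4520e-04 = -74.2 MPa.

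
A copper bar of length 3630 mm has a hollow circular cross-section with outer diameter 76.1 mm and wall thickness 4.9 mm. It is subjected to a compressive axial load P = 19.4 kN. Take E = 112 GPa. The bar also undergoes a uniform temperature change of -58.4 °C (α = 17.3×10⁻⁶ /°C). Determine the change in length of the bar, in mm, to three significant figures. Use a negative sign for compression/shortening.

-4.24 mm

A = 1096 mm².
δ_mech = NL/(AE) = -19400·3630/(1096·112000) = -0.5737 mm.
δ_thermal = αLΔT = 17.3e-6·3630·-58.4 = -3.667 mm.
δ = δ_mech + δ_thermal = -4.241 mm.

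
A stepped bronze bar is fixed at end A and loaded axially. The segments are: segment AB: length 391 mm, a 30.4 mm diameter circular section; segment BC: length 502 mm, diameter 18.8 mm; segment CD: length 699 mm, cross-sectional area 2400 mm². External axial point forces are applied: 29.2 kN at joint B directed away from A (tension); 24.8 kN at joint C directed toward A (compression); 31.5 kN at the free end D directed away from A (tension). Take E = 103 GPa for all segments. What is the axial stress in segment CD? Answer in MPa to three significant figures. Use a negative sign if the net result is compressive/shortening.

13.1 MPa

Internal axial forces (sectioning from the free end, tension +): N_CD = 31.5 kN, N_BC = 6.7 kN, N_AB = 35.9 kN.
σ_CD = N_CD/A_CD = 31500/2400 = 13.12 MPa.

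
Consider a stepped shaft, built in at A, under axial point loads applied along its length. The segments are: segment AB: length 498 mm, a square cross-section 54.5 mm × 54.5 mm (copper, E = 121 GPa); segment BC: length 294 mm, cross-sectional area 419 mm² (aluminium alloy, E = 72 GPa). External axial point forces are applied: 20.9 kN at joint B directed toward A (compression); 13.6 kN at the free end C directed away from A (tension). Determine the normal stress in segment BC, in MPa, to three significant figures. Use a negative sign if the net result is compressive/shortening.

32.5 MPa

Internal axial forces (sectioning from the free end, tension +): N_BC = 13.6 kN, N_AB = -7.3 kN.
σ_BC = N_BC/A_BC = 13600/419 = 32.46 MPa.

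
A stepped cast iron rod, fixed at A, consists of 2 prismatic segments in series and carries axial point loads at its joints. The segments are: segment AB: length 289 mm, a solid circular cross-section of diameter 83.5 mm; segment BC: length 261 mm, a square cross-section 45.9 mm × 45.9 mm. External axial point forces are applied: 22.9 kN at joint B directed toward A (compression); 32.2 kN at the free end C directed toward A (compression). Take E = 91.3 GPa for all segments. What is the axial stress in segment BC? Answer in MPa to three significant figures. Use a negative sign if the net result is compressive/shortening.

Internal axial forces (sectioning from the free end, tension +): N_BC = -32.2 kN, N_AB = -55.1 kN.
A_BC = 2107 mm².
σ_BC = N_BC/A_BC = -32200/2107 = -15.28 MPa.

-15.3 MPa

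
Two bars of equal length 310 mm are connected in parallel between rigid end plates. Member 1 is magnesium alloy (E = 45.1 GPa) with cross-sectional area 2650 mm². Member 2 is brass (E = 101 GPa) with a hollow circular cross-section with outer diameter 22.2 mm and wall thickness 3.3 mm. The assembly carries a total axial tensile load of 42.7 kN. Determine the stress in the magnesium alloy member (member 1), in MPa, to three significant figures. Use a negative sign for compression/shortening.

13.8 MPa

A_2 = 195.9 mm².
Equal strain + equilibrium ⇒ each member carries load in proportion to AE: A₁E₁ = 119500000 N, A₂E₂ = 19790000 N, ΣAE = 139300000 N.
σ₁ = P·E₁/ΣAE = 42700·45100/139300000 = 13.82 MPa.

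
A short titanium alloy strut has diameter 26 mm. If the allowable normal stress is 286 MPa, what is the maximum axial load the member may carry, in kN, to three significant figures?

152 kN

A = 530.9 mm².
P_max = σ_allow · A = 286 · 530.9 = 151800 N = 151.8 kN.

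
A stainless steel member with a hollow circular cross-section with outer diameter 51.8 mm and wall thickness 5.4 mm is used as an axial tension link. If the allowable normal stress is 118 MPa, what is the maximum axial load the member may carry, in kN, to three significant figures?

92.9 kN

A = 787.2 mm².
P_max = σ_allow · A = 118 · 787.2 = 92880 N = 92.88 kN.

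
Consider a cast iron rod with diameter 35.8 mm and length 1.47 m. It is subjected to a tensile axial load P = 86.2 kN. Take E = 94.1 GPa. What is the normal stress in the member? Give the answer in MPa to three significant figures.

A = 1007 mm².
σ = N/A = 86200/1007 = 85.64 MPa.

85.6 MPa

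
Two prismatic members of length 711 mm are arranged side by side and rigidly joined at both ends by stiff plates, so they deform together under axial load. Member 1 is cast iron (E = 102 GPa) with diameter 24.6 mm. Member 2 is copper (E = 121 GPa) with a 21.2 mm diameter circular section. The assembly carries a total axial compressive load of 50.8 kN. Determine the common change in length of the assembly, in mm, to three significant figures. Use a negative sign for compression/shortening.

A_1 = 475.3 mm².
A_2 = 353 mm².
Equal strain + equilibrium ⇒ each member carries load in proportion to AE: A₁E₁ = 48480000 N, A₂E₂ = 42710000 N, ΣAE = 91190000 N.
δ = PL/ΣAE = -50800·711/91190000 = -0.3961 mm.

-0.396 mm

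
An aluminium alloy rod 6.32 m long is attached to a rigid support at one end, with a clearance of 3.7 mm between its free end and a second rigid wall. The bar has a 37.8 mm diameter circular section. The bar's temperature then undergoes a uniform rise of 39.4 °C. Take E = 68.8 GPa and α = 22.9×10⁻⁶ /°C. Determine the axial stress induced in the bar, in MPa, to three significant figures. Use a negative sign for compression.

Free thermal expansion αLΔT = 22.9e-6 · 6320 · 39.4 = 5.702 mm.
The walls engage after the gap closes; constrained expansion = 5.702 − 3.7 = 2.002 mm.
The walls impose strain ε = −(2.002)/6320 = -3.1682e-04; σ = Eε = 68800 · -3.1682e-04 = -21.8 MPa.

-21.8 MPa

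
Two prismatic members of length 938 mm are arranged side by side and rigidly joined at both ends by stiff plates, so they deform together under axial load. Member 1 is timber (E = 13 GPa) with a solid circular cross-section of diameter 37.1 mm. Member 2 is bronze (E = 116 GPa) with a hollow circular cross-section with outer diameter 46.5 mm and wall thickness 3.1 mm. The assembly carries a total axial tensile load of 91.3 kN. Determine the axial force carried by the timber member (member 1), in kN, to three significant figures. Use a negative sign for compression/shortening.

A_1 = 1081 mm².
A_2 = 422.7 mm².
Equal strain + equilibrium ⇒ each member carries load in proportion to AE: A₁E₁ = 14050000 N, A₂E₂ = 49030000 N, ΣAE = 63080000 N.
F₁ = P·A₁E₁/ΣAE = 91300·14050000/63080000 = 20340 N.

20.3 kN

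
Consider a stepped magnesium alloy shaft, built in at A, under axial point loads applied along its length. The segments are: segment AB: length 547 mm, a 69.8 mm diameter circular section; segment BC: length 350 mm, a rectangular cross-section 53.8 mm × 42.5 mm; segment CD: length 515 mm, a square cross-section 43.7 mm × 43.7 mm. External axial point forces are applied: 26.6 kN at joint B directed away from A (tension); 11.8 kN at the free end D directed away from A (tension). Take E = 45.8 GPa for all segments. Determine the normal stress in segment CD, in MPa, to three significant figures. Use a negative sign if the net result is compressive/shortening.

6.18 MPa

Internal axial forces (sectioning from the free end, tension +): N_CD = 11.8 kN, N_BC = 11.8 kN, N_AB = 38.4 kN.
A_CD = 1910 mm².
σ_CD = N_CD/A_CD = 11800/1910 = 6.179 MPa.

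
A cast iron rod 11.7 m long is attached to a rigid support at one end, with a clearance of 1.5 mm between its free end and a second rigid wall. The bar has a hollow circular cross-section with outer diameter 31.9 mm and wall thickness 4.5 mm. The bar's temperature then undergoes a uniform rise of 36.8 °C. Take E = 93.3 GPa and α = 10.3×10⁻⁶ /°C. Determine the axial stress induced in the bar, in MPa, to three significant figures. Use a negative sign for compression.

Free thermal expansion αLΔT = 10.3e-6 · 11700 · 36.8 = 4.435 mm.
The walls engage after the gap closes; constrained expansion = 4.435 − 1.5 = 2.935 mm.
The walls impose strain ε = −(2.935)/11700 = -2.5083e-04; σ = Eε = 93300 · -2.5083e-04 = -23.4 MPa.

-23.4 MPa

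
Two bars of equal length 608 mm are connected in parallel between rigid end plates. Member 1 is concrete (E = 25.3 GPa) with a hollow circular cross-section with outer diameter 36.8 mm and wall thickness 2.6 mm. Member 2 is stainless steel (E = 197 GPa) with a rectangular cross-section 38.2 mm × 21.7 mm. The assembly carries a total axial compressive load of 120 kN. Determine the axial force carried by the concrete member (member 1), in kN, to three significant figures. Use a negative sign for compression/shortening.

-4.98 kN

A_1 = 279.4 mm².
A_2 = 828.9 mm².
Equal strain + equilibrium ⇒ each member carries load in proportion to AE: A₁E₁ = 7068000 N, A₂E₂ = 163300000 N, ΣAE = 170400000 N.
F₁ = P·A₁E₁/ΣAE = -120000·7068000/170400000 = -4978 N.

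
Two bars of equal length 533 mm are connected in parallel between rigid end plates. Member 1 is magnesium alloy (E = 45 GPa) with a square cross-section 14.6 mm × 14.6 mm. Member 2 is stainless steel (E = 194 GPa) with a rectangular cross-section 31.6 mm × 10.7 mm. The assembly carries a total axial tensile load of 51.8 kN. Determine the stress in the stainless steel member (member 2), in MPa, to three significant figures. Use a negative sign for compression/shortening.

134 MPa

A_1 = 213.2 mm².
A_2 = 338.1 mm².
Equal strain + equilibrium ⇒ each member carries load in proportion to AE: A₁E₁ = 9592000 N, A₂E₂ = 65600000 N, ΣAE = 75190000 N.
σ₂ = P·E₂/ΣAE = 51800·194000/75190000 = 133.7 MPa.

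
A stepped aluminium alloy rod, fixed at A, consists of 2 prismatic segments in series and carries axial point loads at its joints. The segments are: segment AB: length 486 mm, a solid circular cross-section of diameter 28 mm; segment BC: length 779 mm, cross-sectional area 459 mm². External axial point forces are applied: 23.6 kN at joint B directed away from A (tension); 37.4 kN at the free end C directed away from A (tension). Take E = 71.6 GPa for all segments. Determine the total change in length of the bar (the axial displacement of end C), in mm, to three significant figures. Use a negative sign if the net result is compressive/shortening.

Internal axial forces (sectioning from the free end, tension +): N_BC = 37.4 kN, N_AB = 61 kN.
A_AB = 615.8 mm².
δ_AB = 61000·486/(615.8·71600) = 0.6724 mm
δ_BC = 37400·779/(459·71600) = 0.8865 mm
δ = Σδ_i = 1.559 mm.

1.56 mm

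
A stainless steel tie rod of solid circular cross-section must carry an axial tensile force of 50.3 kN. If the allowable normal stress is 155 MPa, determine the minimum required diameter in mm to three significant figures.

20.3 mm

Required area A ≥ P/σ_allow = 50300/155 = 324.5 mm².
For a solid circular section, d ≥ √(4A/π) = 20.33 mm.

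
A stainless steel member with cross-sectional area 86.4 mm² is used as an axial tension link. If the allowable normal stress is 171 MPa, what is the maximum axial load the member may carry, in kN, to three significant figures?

P_max = σ_allow · A = 171 · 86.4 = 14770 N = 14.77 kN.

14.8 kN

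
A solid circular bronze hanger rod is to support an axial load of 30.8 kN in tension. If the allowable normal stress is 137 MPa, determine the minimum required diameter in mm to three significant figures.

16.9 mm

Required area A ≥ P/σ_allow = 30800/137 = 224.8 mm².
For a solid circular section, d ≥ √(4A/π) = 16.92 mm.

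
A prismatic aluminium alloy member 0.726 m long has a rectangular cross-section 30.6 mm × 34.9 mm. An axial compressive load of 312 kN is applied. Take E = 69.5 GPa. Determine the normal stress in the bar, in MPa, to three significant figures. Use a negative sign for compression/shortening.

A = 1068 mm².
σ = N/A = -312000/1068 = -292.2 MPa.

-292 MPa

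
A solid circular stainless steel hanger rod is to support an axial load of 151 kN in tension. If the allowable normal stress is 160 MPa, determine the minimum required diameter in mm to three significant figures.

34.7 mm

Required area A ≥ P/σ_allow = 151000/160 = 943.8 mm².
For a solid circular section, d ≥ √(4A/π) = 34.66 mm.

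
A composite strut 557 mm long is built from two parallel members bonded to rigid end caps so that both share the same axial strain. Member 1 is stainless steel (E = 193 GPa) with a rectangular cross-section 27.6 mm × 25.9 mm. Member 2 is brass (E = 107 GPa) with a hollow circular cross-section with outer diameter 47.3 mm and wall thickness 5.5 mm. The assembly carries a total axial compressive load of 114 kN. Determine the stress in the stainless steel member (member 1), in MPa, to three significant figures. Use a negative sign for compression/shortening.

-102 MPa

A_1 = 714.8 mm².
A_2 = 722.3 mm².
Equal strain + equilibrium ⇒ each member carries load in proportion to AE: A₁E₁ = 138000000 N, A₂E₂ = 77280000 N, ΣAE = 215200000 N.
σ₁ = P·E₁/ΣAE = -114000·193000/215200000 = -102.2 MPa.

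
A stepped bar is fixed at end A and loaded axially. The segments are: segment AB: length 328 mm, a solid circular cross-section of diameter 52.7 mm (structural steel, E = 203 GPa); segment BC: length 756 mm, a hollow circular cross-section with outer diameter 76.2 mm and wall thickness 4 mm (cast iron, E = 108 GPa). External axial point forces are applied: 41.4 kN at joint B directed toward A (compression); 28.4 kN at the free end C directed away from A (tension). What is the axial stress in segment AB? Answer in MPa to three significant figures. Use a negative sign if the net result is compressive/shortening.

-5.96 MPa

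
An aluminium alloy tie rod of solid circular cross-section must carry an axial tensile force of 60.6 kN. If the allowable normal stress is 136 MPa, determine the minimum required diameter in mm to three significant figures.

Required area A ≥ P/σ_allow = 60600/136 = 445.6 mm².
For a solid circular section, d ≥ √(4A/π) = 23.82 mm.

23.8 mm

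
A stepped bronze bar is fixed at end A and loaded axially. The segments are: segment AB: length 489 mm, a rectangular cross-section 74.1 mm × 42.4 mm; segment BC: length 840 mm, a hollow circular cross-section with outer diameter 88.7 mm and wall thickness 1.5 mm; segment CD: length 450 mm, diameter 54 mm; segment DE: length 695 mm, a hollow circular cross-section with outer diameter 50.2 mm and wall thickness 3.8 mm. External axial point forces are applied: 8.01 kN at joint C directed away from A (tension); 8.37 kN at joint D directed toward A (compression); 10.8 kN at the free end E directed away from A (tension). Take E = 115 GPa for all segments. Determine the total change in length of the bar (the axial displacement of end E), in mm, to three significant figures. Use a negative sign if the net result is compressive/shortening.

0.322 mm

Internal axial forces (sectioning from the free end, tension +): N_DE = 10.8 kN, N_CD = 2.43 kN, N_BC = 10.44 kN, N_AB = 10.44 kN.
A_AB = 3142 mm².
A_BC = 410.9 mm².
A_CD = 2290 mm².
A_DE = 553.9 mm².
δ_AB = 10440·489/(3142·115000) = 0.01413 mm
δ_BC = 10440·840/(410.9·115000) = 0.1856 mm
δ_CD = 2430·450/(2290·115000) = 0.004152 mm
δ_DE = 10800·695/(553.9·115000) = 0.1178 mm
δ = Σδ_i = 0.3217 mm.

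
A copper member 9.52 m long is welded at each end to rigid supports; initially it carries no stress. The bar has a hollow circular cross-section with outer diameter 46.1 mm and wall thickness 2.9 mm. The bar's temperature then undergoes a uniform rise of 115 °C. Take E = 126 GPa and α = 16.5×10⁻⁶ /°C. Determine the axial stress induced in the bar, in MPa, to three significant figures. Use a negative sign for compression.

Free thermal expansion αLΔT = 16.5e-6 · 9520 · 115 = 18.06 mm.
The walls impose strain ε = −(18.06)/9520 = -1.8975e-03; σ = Eε = 126000 · -1.8975e-03 = -239.1 MPa.

-239 MPa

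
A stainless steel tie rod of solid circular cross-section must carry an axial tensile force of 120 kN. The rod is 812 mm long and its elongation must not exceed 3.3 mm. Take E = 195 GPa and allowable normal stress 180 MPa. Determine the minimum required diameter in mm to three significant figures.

Required area A ≥ P/σ_allow = 120000/180 = 666.7 mm².
For a solid circular section, d ≥ √(4A/π) = 29.13 mm.
Elongation limit: A ≥ PL/(Eδ_allow) = 120000·812/(195000·3.3) = 151.4 mm² ⇒ d ≥ 13.89 mm.
The stress limit governs.

29.1 mm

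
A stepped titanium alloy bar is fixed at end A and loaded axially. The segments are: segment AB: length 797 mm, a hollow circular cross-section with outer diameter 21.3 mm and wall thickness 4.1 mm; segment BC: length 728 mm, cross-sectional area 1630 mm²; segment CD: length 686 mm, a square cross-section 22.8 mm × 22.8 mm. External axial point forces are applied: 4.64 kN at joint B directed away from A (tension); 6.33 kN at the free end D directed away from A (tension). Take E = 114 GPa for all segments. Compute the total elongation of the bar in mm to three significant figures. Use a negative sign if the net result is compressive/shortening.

0.444 mm

Internal axial forces (sectioning from the free end, tension +): N_CD = 6.33 kN, N_BC = 6.33 kN, N_AB = 10.97 kN.
A_AB = 221.5 mm².
A_CD = 519.8 mm².
δ_AB = 10970·797/(221.5·114000) = 0.3462 mm
δ_BC = 6330·728/(1630·114000) = 0.0248 mm
δ_CD = 6330·686/(519.8·114000) = 0.07327 mm
δ = Σδ_i = 0.4443 mm.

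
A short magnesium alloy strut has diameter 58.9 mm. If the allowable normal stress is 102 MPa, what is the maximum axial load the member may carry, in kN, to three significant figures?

278 kN

A = 2725 mm².
P_max = σ_allow · A = 102 · 2725 = 277900 N = 277.9 kN.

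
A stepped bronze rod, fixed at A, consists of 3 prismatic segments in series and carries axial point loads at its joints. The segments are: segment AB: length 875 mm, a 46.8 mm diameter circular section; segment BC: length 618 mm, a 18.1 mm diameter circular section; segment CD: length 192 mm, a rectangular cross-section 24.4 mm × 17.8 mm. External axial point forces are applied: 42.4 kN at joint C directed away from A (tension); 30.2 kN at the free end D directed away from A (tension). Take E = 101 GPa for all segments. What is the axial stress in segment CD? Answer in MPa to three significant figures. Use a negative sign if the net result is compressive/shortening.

Internal axial forces (sectioning from the free end, tension +): N_CD = 30.2 kN, N_BC = 72.6 kN, N_AB = 72.6 kN.
A_CD = 434.3 mm².
σ_CD = N_CD/A_CD = 30200/434.3 = 69.53 MPa.

69.5 MPa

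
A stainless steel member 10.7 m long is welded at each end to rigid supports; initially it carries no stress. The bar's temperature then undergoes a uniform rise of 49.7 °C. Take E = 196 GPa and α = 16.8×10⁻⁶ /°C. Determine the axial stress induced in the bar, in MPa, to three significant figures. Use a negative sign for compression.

Free thermal expansion αLΔT = 16.8e-6 · 10700 · 49.7 = 8.934 mm.
The walls impose strain ε = −(8.934)/10700 = -8.3496e-04; σ = Eε = 196000 · -8.3496e-04 = -163.7 MPa.

-164 MPa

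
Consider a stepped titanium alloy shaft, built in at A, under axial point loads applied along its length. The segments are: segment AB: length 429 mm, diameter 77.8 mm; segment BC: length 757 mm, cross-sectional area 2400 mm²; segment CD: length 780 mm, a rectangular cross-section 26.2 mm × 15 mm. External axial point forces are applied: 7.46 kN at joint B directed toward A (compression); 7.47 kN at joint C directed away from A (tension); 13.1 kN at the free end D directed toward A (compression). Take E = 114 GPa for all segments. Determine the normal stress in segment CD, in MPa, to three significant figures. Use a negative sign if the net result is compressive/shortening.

Internal axial forces (sectioning from the free end, tension +): N_CD = -13.1 kN, N_BC = -5.63 kN, N_AB = -13.09 kN.
A_CD = 393 mm².
σ_CD = N_CD/A_CD = -13100/393 = -33.33 MPa.

-33.3 MPa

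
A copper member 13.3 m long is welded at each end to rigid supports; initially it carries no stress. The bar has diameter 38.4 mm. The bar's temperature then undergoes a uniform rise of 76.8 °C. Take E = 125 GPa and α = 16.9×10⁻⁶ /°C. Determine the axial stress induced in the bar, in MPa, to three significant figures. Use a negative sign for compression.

-162 MPa

Free thermal expansion αLΔT = 16.9e-6 · 13300 · 76.8 = 17.26 mm.
The walls impose strain ε = −(17.26)/13300 = -1.2979e-03; σ = Eε = 125000 · -1.2979e-03 = -162.2 MPa.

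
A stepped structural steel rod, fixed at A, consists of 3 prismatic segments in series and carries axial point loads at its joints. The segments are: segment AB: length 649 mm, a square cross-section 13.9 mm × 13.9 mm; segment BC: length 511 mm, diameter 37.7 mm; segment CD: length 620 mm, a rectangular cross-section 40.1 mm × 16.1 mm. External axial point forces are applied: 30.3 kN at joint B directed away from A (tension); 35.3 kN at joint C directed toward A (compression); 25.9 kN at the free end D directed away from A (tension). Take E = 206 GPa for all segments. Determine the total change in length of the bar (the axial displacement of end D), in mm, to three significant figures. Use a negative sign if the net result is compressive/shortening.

Internal axial forces (sectioning from the free end, tension +): N_CD = 25.9 kN, N_BC = -9.4 kN, N_AB = 20.9 kN.
A_AB = 193.2 mm².
A_BC = 1116 mm².
A_CD = 645.6 mm².
δ_AB = 20900·649/(193.2·206000) = 0.3408 mm
δ_BC = -9400·511/(1116·206000) = -0.02089 mm
δ_CD = 25900·620/(645.6·206000) = 0.1207 mm
δ = Σδ_i = 0.4406 mm.

0.441 mm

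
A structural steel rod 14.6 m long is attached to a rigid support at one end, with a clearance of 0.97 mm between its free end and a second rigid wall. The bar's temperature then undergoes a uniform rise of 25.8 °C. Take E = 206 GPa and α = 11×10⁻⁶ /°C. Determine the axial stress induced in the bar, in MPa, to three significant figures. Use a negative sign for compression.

-44.8 MPa

Free thermal expansion αLΔT = 11e-6 · 14600 · 25.8 = 4.143 mm.
The walls engage after the gap closes; constrained expansion = 4.143 − 0.97 = 3.173 mm.
The walls impose strain ε = −(3.173)/14600 = -2.1736e-04; σ = Eε = 206000 · -2.1736e-04 = -44.78 MPa.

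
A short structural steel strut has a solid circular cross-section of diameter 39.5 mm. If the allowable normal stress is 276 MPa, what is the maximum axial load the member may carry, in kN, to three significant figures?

338 kN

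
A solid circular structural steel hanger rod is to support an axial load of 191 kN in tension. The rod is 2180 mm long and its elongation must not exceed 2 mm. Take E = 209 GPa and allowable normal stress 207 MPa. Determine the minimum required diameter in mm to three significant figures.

Required area A ≥ P/σ_allow = 191000/207 = 922.7 mm².
For a solid circular section, d ≥ √(4A/π) = 34.28 mm.
Elongation limit: A ≥ PL/(Eδ_allow) = 191000·2180/(209000·2) = 996.1 mm² ⇒ d ≥ 35.61 mm.
The elongation limit governs.

35.6 mm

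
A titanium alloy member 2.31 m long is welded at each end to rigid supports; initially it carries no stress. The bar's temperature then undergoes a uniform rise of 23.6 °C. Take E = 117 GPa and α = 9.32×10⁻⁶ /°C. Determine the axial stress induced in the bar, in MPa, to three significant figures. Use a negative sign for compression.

-25.7 MPa

Free thermal expansion αLΔT = 9.32e-6 · 2310 · 23.6 = 0.5081 mm.
The walls impose strain ε = −(0.5081)/2310 = -2.1995e-04; σ = Eε = 117000 · -2.1995e-04 = -25.73 MPa.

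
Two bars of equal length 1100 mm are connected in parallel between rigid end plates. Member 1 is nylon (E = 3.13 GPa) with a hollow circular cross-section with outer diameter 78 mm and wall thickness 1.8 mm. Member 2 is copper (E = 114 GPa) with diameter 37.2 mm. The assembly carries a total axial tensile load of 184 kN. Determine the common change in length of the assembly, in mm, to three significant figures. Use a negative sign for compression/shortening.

A_1 = 430.9 mm².
A_2 = 1087 mm².
Equal strain + equilibrium ⇒ each member carries load in proportion to AE: A₁E₁ = 1349000 N, A₂E₂ = 123900000 N, ΣAE = 125300000 N.
δ = PL/ΣAE = 184000·1100/125300000 = 1.616 mm.

1.62 mm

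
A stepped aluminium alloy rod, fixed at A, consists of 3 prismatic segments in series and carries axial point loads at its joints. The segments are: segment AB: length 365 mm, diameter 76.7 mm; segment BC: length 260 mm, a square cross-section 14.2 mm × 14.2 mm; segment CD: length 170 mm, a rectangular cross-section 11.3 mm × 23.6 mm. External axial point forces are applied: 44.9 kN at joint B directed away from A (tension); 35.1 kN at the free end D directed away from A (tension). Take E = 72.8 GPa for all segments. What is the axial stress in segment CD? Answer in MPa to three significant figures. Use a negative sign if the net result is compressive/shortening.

Internal axial forces (sectioning from the free end, tension +): N_CD = 35.1 kN, N_BC = 35.1 kN, N_AB = 80 kN.
A_CD = 266.7 mm².
σ_CD = N_CD/A_CD = 35100/266.7 = 131.6 MPa.

132 MPa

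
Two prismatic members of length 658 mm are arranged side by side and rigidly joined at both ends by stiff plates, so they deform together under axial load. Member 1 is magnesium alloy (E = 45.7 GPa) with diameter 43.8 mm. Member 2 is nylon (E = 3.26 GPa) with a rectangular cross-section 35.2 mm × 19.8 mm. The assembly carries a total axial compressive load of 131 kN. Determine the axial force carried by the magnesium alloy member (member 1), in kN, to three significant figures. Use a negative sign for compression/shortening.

-127 kN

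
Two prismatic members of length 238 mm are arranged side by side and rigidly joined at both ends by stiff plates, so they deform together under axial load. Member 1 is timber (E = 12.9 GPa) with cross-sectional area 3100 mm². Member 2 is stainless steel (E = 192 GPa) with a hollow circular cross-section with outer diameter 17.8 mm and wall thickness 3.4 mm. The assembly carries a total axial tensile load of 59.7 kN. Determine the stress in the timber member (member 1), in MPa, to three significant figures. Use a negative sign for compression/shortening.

A_2 = 153.8 mm².
Equal strain + equilibrium ⇒ each member carries load in proportion to AE: A₁E₁ = 39990000 N, A₂E₂ = 29530000 N, ΣAE = 69520000 N.
σ₁ = P·E₁/ΣAE = 59700·12900/69520000 = 11.08 MPa.

11.1 MPa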